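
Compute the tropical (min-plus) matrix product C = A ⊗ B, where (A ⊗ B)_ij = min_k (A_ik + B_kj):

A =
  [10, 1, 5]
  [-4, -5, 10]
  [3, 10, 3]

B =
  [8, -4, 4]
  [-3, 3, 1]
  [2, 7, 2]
A ⊗ B =
  [-2, 4, 2]
  [-8, -8, -4]
  [5, -1, 5]

Apply the min-plus product entry-by-entry:
  C[0][0] = min over k of (A[0][0] + B[0][0] = 10 + 8 = 18, A[0][1] + B[1][0] = 1 + -3 = -2, A[0][2] + B[2][0] = 5 + 2 = 7) = -2 (attained at k = 1)
  C[0][1] = min over k of (A[0][0] + B[0][1] = 10 + -4 = 6, A[0][1] + B[1][1] = 1 + 3 = 4, A[0][2] + B[2][1] = 5 + 7 = 12) = 4 (attained at k = 1)
  C[0][2] = min over k of (A[0][0] + B[0][2] = 10 + 4 = 14, A[0][1] + B[1][2] = 1 + 1 = 2, A[0][2] + B[2][2] = 5 + 2 = 7) = 2 (attained at k = 1)
  C[1][0] = min over k of (A[1][0] + B[0][0] = -4 + 8 = 4, A[1][1] + B[1][0] = -5 + -3 = -8, A[1][2] + B[2][0] = 10 + 2 = 12) = -8 (attained at k = 1)
  C[1][1] = min over k of (A[1][0] + B[0][1] = -4 + -4 = -8, A[1][1] + B[1][1] = -5 + 3 = -2, A[1][2] + B[2][1] = 10 + 7 = 17) = -8 (attained at k = 0)
  C[1][2] = min over k of (A[1][0] + B[0][2] = -4 + 4 = 0, A[1][1] + B[1][2] = -5 + 1 = -4, A[1][2] + B[2][2] = 10 + 2 = 12) = -4 (attained at k = 1)
  C[2][0] = min over k of (A[2][0] + B[0][0] = 3 + 8 = 11, A[2][1] + B[1][0] = 10 + -3 = 7, A[2][2] + B[2][0] = 3 + 2 = 5) = 5 (attained at k = 2)
  C[2][1] = min over k of (A[2][0] + B[0][1] = 3 + -4 = -1, A[2][1] + B[1][1] = 10 + 3 = 13, A[2][2] + B[2][1] = 3 + 7 = 10) = -1 (attained at k = 0)
  C[2][2] = min over k of (A[2][0] + B[0][2] = 3 + 4 = 7, A[2][1] + B[1][2] = 10 + 1 = 11, A[2][2] + B[2][2] = 3 + 2 = 5) = 5 (attained at k = 2)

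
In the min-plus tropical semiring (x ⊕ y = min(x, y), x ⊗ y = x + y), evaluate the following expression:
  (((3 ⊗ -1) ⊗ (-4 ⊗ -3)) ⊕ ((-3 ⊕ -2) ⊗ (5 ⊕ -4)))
(((3 ⊗ -1) ⊗ (-4 ⊗ -3)) ⊕ ((-3 ⊕ -2) ⊗ (5 ⊕ -4))) = -7

Expand innermost to outermost. Recall ⊕ takes the minimum of its arguments and ⊗ takes their sum. Working out the expression (((3 ⊗ -1) ⊗ (-4 ⊗ -3)) ⊕ ((-3 ⊕ -2) ⊗ (5 ⊕ -4))) gives -7.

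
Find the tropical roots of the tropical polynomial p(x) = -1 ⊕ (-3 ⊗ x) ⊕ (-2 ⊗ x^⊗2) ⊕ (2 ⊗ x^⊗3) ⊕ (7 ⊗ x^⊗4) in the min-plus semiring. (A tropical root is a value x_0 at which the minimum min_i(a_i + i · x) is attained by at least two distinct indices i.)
Roots: {-5, -4, -1, 2}

Each tropical root is a break point of the lower envelope of the lines y = a_i + i · x (there are 5 lines, with slopes 0, 1, ..., 4). Only the lines that attain the minimum somewhere contribute to roots; other lines are dominated. Here the surviving (envelope) indices are i = 4, i = 3, i = 2, i = 1, i = 0.
Intersections between consecutive envelope lines give the roots: for adjacent envelope indices i < j the intersection is x = (a_i − a_j) / (j − i). Reading off the sorted break points: {-5, -4, -1, 2}.
Verification: at each break x_0, at least two indices attain the minimum of min_i(a_i + i · x_0).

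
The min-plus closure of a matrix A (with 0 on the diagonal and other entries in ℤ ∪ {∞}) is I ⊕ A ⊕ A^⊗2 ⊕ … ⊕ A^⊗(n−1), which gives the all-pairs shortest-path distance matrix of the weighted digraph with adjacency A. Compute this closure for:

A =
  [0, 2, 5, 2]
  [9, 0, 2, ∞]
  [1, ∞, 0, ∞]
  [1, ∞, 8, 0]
Closure =
  [0, 2, 4, 2]
  [3, 0, 2, 5]
  [1, 3, 0, 3]
  [1, 3, 5, 0]

This is the Floyd-Warshall all-pairs shortest-path computation. For each intermediate vertex k = 0, 1, …, 3, update dist[i][j] ← min(dist[i][j], dist[i][k] + dist[k][j]). The final matrix gives, for each (i, j), the minimum total weight of any directed path from i to j (possibly empty when i = j).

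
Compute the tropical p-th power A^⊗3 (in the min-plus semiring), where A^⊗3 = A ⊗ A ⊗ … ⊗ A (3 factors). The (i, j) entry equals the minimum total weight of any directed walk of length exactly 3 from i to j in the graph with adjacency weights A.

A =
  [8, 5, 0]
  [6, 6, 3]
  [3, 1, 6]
A^⊗3 =
  [7, 7, 3]
  [9, 7, 6]
  [6, 4, 7]

Each entry (A^⊗3)_ij equals the minimum over all length-3 walks i = v_0 → v_1 → … → v_3 = j of Σ_t A[v_t][v_{t+1}]. For example, for (i, j) = (0, 2) we minimise over 9 possible intermediate vertex sequences; the minimum is 3, attained along the walk 0 → 2 → 0 → 2.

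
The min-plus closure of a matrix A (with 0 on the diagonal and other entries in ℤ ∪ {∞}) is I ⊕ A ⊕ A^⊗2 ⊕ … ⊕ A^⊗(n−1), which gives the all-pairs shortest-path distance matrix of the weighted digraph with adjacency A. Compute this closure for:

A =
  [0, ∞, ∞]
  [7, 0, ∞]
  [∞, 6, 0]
Closure =
  [0, ∞, ∞]
  [7, 0, ∞]
  [13, 6, 0]

This is the Floyd-Warshall all-pairs shortest-path computation. For each intermediate vertex k = 0, 1, …, 2, update dist[i][j] ← min(dist[i][j], dist[i][k] + dist[k][j]). The final matrix gives, for each (i, j), the minimum total weight of any directed path from i to j (possibly empty when i = j).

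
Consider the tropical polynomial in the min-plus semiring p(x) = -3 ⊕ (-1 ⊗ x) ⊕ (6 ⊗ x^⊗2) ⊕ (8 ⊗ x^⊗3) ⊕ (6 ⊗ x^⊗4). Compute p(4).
p(4) = -3

A tropical monomial a ⊗ x^⊗i evaluates to a + i · x. Evaluating each term at x = 4:
  Term 0 contributes -3 + 0 · 4 = -3
  Term 1 contributes -1 + 1 · 4 = 3
  Term 2 contributes 6 + 2 · 4 = 14
  Term 3 contributes 8 + 3 · 4 = 20
  Term 4 contributes 6 + 4 · 4 = 22
p(4) = ⊕ of these = min[-3, 3, 14, 20, 22] = -3.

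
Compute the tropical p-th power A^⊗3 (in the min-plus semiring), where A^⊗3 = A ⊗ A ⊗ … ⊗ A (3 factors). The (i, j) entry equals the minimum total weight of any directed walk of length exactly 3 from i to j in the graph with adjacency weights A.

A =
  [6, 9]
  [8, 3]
A^⊗3 =
  [18, 15]
  [14, 9]

Each entry (A^⊗3)_ij equals the minimum over all length-3 walks i = v_0 → v_1 → … → v_3 = j of Σ_t A[v_t][v_{t+1}]. For example, for (i, j) = (0, 1) we minimise over 4 possible intermediate vertex sequences; the minimum is 15, attained along the walk 0 → 1 → 1 → 1.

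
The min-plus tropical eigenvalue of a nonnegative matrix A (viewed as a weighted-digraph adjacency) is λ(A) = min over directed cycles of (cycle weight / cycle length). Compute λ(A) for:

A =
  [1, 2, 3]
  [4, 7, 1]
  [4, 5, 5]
λ(A) = 1

Enumerate directed cycles and compute their means (weight / length). Sample:
  cycle 0 → 0: weight = 1, length = 1, mean = 1/1 ≈ 1.000
  cycle 1 → 1: weight = 7, length = 1, mean = 7/1 ≈ 7.000
  cycle 2 → 2: weight = 5, length = 1, mean = 5/1 ≈ 5.000
  cycle 0 → 1 → 0: weight = 6, length = 2, mean = 6/2 ≈ 3.000
  cycle 0 → 2 → 0: weight = 7, length = 2, mean = 7/2 ≈ 3.500
  cycle 1 → 0 → 1: weight = 6, length = 2, mean = 6/2 ≈ 3.000
Minimum mean = 1.000, attained e.g. along the cycle 0 → 0 with weight 1 and length 1. So λ(A) = 1/1 = 1.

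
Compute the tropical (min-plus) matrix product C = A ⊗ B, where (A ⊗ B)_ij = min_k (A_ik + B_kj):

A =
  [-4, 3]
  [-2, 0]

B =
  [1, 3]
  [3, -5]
A ⊗ B =
  [-3, -2]
  [-1, -5]

Apply the min-plus product entry-by-entry:
  C[0][0] = min over k of (A[0][0] + B[0][0] = -4 + 1 = -3, A[0][1] + B[1][0] = 3 + 3 = 6) = -3 (attained at k = 0)
  C[0][1] = min over k of (A[0][0] + B[0][1] = -4 + 3 = -1, A[0][1] + B[1][1] = 3 + -5 = -2) = -2 (attained at k = 1)
  C[1][0] = min over k of (A[1][0] + B[0][0] = -2 + 1 = -1, A[1][1] + B[1][0] = 0 + 3 = 3) = -1 (attained at k = 0)
  C[1][1] = min over k of (A[1][0] + B[0][1] = -2 + 3 = 1, A[1][1] + B[1][1] = 0 + -5 = -5) = -5 (attained at k = 1)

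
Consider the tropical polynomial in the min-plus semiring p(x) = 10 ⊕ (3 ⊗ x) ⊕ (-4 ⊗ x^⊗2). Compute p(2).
p(2) = 0

A tropical monomial a ⊗ x^⊗i evaluates to a + i · x. Evaluating each term at x = 2:
  Term 0 contributes 10 + 0 · 2 = 10
  Term 1 contributes 3 + 1 · 2 = 5
  Term 2 contributes -4 + 2 · 2 = 0
p(2) = ⊕ of these = min[10, 5, 0] = 0.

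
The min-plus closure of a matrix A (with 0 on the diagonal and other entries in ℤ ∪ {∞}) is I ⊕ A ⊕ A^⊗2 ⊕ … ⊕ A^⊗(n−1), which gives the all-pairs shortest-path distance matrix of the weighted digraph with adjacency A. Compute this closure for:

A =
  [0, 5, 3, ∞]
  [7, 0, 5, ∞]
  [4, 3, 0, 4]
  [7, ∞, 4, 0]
Closure =
  [0, 5, 3, 7]
  [7, 0, 5, 9]
  [4, 3, 0, 4]
  [7, 7, 4, 0]

This is the Floyd-Warshall all-pairs shortest-path computation. For each intermediate vertex k = 0, 1, …, 3, update dist[i][j] ← min(dist[i][j], dist[i][k] + dist[k][j]). The final matrix gives, for each (i, j), the minimum total weight of any directed path from i to j (possibly empty when i = j).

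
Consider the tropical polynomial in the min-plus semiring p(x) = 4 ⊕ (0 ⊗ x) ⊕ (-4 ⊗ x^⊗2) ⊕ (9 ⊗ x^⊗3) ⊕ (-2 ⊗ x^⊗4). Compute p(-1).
p(-1) = -6

A tropical monomial a ⊗ x^⊗i evaluates to a + i · x. Evaluating each term at x = -1:
  Term 0 contributes 4 + 0 · -1 = 4
  Term 1 contributes 0 + 1 · -1 = -1
  Term 2 contributes -4 + 2 · -1 = -6
  Term 3 contributes 9 + 3 · -1 = 6
  Term 4 contributes -2 + 4 · -1 = -6
p(-1) = ⊕ of these = min[4, -1, -6, 6, -6] = -6.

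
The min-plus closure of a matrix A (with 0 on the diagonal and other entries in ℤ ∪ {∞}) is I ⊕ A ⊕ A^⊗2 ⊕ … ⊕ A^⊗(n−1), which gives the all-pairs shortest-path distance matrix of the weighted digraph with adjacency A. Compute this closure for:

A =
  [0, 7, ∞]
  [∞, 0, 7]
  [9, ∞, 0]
Closure =
  [0, 7, 14]
  [16, 0, 7]
  [9, 16, 0]

This is the Floyd-Warshall all-pairs shortest-path computation. For each intermediate vertex k = 0, 1, …, 2, update dist[i][j] ← min(dist[i][j], dist[i][k] + dist[k][j]). The final matrix gives, for each (i, j), the minimum total weight of any directed path from i to j (possibly empty when i = j).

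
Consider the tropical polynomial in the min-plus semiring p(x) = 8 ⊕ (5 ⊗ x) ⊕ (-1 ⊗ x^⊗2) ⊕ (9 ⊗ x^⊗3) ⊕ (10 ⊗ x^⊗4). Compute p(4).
p(4) = 7

A tropical monomial a ⊗ x^⊗i evaluates to a + i · x. Evaluating each term at x = 4:
  Term 0 contributes 8 + 0 · 4 = 8
  Term 1 contributes 5 + 1 · 4 = 9
  Term 2 contributes -1 + 2 · 4 = 7
  Term 3 contributes 9 + 3 · 4 = 21
  Term 4 contributes 10 + 4 · 4 = 26
p(4) = ⊕ of these = min[8, 9, 7, 21, 26] = 7.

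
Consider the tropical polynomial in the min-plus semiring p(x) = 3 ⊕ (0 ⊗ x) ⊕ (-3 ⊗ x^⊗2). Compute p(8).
p(8) = 3

A tropical monomial a ⊗ x^⊗i evaluates to a + i · x. Evaluating each term at x = 8:
  Term 0 contributes 3 + 0 · 8 = 3
  Term 1 contributes 0 + 1 · 8 = 8
  Term 2 contributes -3 + 2 · 8 = 13
p(8) = ⊕ of these = min[3, 8, 13] = 3.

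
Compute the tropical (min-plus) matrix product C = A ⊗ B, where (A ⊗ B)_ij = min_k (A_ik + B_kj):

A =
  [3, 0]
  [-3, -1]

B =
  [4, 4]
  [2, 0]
A ⊗ B =
  [2, 0]
  [1, -1]

Apply the min-plus product entry-by-entry:
  C[0][0] = min over k of (A[0][0] + B[0][0] = 3 + 4 = 7, A[0][1] + B[1][0] = 0 + 2 = 2) = 2 (attained at k = 1)
  C[0][1] = min over k of (A[0][0] + B[0][1] = 3 + 4 = 7, A[0][1] + B[1][1] = 0 + 0 = 0) = 0 (attained at k = 1)
  C[1][0] = min over k of (A[1][0] + B[0][0] = -3 + 4 = 1, A[1][1] + B[1][0] = -1 + 2 = 1) = 1 (attained at k = 0)
  C[1][1] = min over k of (A[1][0] + B[0][1] = -3 + 4 = 1, A[1][1] + B[1][1] = -1 + 0 = -1) = -1 (attained at k = 1)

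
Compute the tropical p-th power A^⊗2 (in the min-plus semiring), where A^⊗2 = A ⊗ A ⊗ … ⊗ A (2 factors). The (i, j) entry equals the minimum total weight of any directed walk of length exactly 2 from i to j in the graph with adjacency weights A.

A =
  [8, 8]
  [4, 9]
A^⊗2 =
  [12, 16]
  [12, 12]

Each entry (A^⊗2)_ij equals the minimum over all length-2 walks i = v_0 → v_1 → … → v_2 = j of Σ_t A[v_t][v_{t+1}]. For example, for (i, j) = (0, 1) we minimise over 2 possible intermediate vertex sequences; the minimum is 16, attained along the walk 0 → 0 → 1.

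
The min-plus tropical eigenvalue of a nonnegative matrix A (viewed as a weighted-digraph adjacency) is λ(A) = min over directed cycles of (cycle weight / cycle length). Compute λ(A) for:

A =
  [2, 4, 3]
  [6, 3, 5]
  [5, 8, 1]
λ(A) = 1

Enumerate directed cycles and compute their means (weight / length). Sample:
  cycle 0 → 0: weight = 2, length = 1, mean = 2/1 ≈ 2.000
  cycle 1 → 1: weight = 3, length = 1, mean = 3/1 ≈ 3.000
  cycle 2 → 2: weight = 1, length = 1, mean = 1/1 ≈ 1.000
  cycle 0 → 1 → 0: weight = 10, length = 2, mean = 10/2 ≈ 5.000
  cycle 0 → 2 → 0: weight = 8, length = 2, mean = 8/2 ≈ 4.000
  cycle 1 → 0 → 1: weight = 10, length = 2, mean = 10/2 ≈ 5.000
Minimum mean = 1.000, attained e.g. along the cycle 2 → 2 with weight 1 and length 1. So λ(A) = 1/1 = 1.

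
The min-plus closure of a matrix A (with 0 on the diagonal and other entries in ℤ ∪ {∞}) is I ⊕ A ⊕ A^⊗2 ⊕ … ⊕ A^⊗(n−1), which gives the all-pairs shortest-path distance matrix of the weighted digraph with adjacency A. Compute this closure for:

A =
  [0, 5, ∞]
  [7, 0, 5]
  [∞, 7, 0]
Closure =
  [0, 5, 10]
  [7, 0, 5]
  [14, 7, 0]

This is the Floyd-Warshall all-pairs shortest-path computation. For each intermediate vertex k = 0, 1, …, 2, update dist[i][j] ← min(dist[i][j], dist[i][k] + dist[k][j]). The final matrix gives, for each (i, j), the minimum total weight of any directed path from i to j (possibly empty when i = j).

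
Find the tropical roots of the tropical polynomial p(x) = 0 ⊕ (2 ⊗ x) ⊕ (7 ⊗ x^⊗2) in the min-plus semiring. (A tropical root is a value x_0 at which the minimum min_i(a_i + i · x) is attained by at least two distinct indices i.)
Roots: {-5, -2}

Each tropical root is a break point of the lower envelope of the lines y = a_i + i · x (there are 3 lines, with slopes 0, 1, ..., 2). Only the lines that attain the minimum somewhere contribute to roots; other lines are dominated. Here the surviving (envelope) indices are i = 2, i = 1, i = 0.
Intersections between consecutive envelope lines give the roots: for adjacent envelope indices i < j the intersection is x = (a_i − a_j) / (j − i). Reading off the sorted break points: {-5, -2}.
Verification: at each break x_0, at least two indices attain the minimum of min_i(a_i + i · x_0).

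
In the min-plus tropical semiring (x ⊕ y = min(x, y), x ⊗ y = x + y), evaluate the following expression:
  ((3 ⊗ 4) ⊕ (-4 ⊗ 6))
((3 ⊗ 4) ⊕ (-4 ⊗ 6)) = 2

Expand innermost to outermost. Recall ⊕ takes the minimum of its arguments and ⊗ takes their sum. Working out the expression ((3 ⊗ 4) ⊕ (-4 ⊗ 6)) gives 2.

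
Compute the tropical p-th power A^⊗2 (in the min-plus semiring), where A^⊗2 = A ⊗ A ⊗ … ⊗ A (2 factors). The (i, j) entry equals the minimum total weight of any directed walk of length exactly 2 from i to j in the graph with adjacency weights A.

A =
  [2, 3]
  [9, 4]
A^⊗2 =
  [4, 5]
  [11, 8]

Each entry (A^⊗2)_ij equals the minimum over all length-2 walks i = v_0 → v_1 → … → v_2 = j of Σ_t A[v_t][v_{t+1}]. For example, for (i, j) = (0, 1) we minimise over 2 possible intermediate vertex sequences; the minimum is 5, attained along the walk 0 → 0 → 1.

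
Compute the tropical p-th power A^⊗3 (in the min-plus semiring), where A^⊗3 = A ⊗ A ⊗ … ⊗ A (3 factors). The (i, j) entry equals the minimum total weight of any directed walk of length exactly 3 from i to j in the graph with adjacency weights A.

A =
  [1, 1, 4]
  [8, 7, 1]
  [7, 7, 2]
A^⊗3 =
  [3, 3, 3]
  [9, 9, 5]
  [9, 9, 6]

Each entry (A^⊗3)_ij equals the minimum over all length-3 walks i = v_0 → v_1 → … → v_3 = j of Σ_t A[v_t][v_{t+1}]. For example, for (i, j) = (0, 2) we minimise over 9 possible intermediate vertex sequences; the minimum is 3, attained along the walk 0 → 0 → 1 → 2.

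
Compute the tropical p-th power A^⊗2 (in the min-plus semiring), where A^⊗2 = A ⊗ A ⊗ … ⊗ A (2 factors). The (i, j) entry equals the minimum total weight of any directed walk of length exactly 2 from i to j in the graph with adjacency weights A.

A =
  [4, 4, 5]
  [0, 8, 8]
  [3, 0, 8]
A^⊗2 =
  [4, 5, 9]
  [4, 4, 5]
  [0, 7, 8]

Each entry (A^⊗2)_ij equals the minimum over all length-2 walks i = v_0 → v_1 → … → v_2 = j of Σ_t A[v_t][v_{t+1}]. For example, for (i, j) = (0, 2) we minimise over 3 possible intermediate vertex sequences; the minimum is 9, attained along the walk 0 → 0 → 2.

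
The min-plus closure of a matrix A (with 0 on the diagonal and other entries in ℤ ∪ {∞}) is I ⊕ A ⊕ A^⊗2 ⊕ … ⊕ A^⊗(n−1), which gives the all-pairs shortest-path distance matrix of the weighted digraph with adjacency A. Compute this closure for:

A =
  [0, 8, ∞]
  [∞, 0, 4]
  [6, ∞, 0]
Closure =
  [0, 8, 12]
  [10, 0, 4]
  [6, 14, 0]

This is the Floyd-Warshall all-pairs shortest-path computation. For each intermediate vertex k = 0, 1, …, 2, update dist[i][j] ← min(dist[i][j], dist[i][k] + dist[k][j]). The final matrix gives, for each (i, j), the minimum total weight of any directed path from i to j (possibly empty when i = j).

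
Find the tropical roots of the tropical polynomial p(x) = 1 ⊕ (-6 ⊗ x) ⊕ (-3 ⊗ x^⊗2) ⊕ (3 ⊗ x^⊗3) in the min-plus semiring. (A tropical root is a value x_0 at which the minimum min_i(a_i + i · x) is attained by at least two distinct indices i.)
Roots: {-6, -3, 7}

Each tropical root is a break point of the lower envelope of the lines y = a_i + i · x (there are 4 lines, with slopes 0, 1, ..., 3). Only the lines that attain the minimum somewhere contribute to roots; other lines are dominated. Here the surviving (envelope) indices are i = 3, i = 2, i = 1, i = 0.
Intersections between consecutive envelope lines give the roots: for adjacent envelope indices i < j the intersection is x = (a_i − a_j) / (j − i). Reading off the sorted break points: {-6, -3, 7}.
Verification: at each break x_0, at least two indices attain the minimum of min_i(a_i + i · x_0).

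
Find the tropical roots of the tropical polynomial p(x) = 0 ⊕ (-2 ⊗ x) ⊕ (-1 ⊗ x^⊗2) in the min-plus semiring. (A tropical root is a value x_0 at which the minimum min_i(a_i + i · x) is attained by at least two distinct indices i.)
Roots: {-1, 2}

Each tropical root is a break point of the lower envelope of the lines y = a_i + i · x (there are 3 lines, with slopes 0, 1, ..., 2). Only the lines that attain the minimum somewhere contribute to roots; other lines are dominated. Here the surviving (envelope) indices are i = 2, i = 1, i = 0.
Intersections between consecutive envelope lines give the roots: for adjacent envelope indices i < j the intersection is x = (a_i − a_j) / (j − i). Reading off the sorted break points: {-1, 2}.
Verification: at each break x_0, at least two indices attain the minimum of min_i(a_i + i · x_0).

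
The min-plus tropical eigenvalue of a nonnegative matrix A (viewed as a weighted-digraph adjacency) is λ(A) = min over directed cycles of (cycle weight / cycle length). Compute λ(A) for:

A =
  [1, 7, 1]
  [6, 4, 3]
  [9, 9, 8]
λ(A) = 1

Enumerate directed cycles and compute their means (weight / length). Sample:
  cycle 0 → 0: weight = 1, length = 1, mean = 1/1 ≈ 1.000
  cycle 1 → 1: weight = 4, length = 1, mean = 4/1 ≈ 4.000
  cycle 2 → 2: weight = 8, length = 1, mean = 8/1 ≈ 8.000
  cycle 0 → 1 → 0: weight = 13, length = 2, mean = 13/2 ≈ 6.500
  cycle 0 → 2 → 0: weight = 10, length = 2, mean = 10/2 ≈ 5.000
  cycle 1 → 0 → 1: weight = 13, length = 2, mean = 13/2 ≈ 6.500
Minimum mean = 1.000, attained e.g. along the cycle 0 → 0 with weight 1 and length 1. So λ(A) = 1/1 = 1.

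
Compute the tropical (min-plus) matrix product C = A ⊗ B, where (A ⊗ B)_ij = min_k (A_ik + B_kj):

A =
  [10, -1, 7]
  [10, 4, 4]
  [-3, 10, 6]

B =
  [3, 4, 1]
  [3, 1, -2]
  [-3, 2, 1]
A ⊗ B =
  [2, 0, -3]
  [1, 5, 2]
  [0, 1, -2]

Apply the min-plus product entry-by-entry:
  C[0][0] = min over k of (A[0][0] + B[0][0] = 10 + 3 = 13, A[0][1] + B[1][0] = -1 + 3 = 2, A[0][2] + B[2][0] = 7 + -3 = 4) = 2 (attained at k = 1)
  C[0][1] = min over k of (A[0][0] + B[0][1] = 10 + 4 = 14, A[0][1] + B[1][1] = -1 + 1 = 0, A[0][2] + B[2][1] = 7 + 2 = 9) = 0 (attained at k = 1)
  C[0][2] = min over k of (A[0][0] + B[0][2] = 10 + 1 = 11, A[0][1] + B[1][2] = -1 + -2 = -3, A[0][2] + B[2][2] = 7 + 1 = 8) = -3 (attained at k = 1)
  C[1][0] = min over k of (A[1][0] + B[0][0] = 10 + 3 = 13, A[1][1] + B[1][0] = 4 + 3 = 7, A[1][2] + B[2][0] = 4 + -3 = 1) = 1 (attained at k = 2)
  C[1][1] = min over k of (A[1][0] + B[0][1] = 10 + 4 = 14, A[1][1] + B[1][1] = 4 + 1 = 5, A[1][2] + B[2][1] = 4 + 2 = 6) = 5 (attained at k = 1)
  C[1][2] = min over k of (A[1][0] + B[0][2] = 10 + 1 = 11, A[1][1] + B[1][2] = 4 + -2 = 2, A[1][2] + B[2][2] = 4 + 1 = 5) = 2 (attained at k = 1)
  C[2][0] = min over k of (A[2][0] + B[0][0] = -3 + 3 = 0, A[2][1] + B[1][0] = 10 + 3 = 13, A[2][2] + B[2][0] = 6 + -3 = 3) = 0 (attained at k = 0)
  C[2][1] = min over k of (A[2][0] + B[0][1] = -3 + 4 = 1, A[2][1] + B[1][1] = 10 + 1 = 11, A[2][2] + B[2][1] = 6 + 2 = 8) = 1 (attained at k = 0)
  C[2][2] = min over k of (A[2][0] + B[0][2] = -3 + 1 = -2, A[2][1] + B[1][2] = 10 + -2 = 8, A[2][2] + B[2][2] = 6 + 1 = 7) = -2 (attained at k = 0)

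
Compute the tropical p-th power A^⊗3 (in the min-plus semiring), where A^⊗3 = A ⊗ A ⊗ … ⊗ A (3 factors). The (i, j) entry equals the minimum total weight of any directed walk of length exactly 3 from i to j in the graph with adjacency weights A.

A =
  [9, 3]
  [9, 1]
A^⊗3 =
  [13, 5]
  [11, 3]

Each entry (A^⊗3)_ij equals the minimum over all length-3 walks i = v_0 → v_1 → … → v_3 = j of Σ_t A[v_t][v_{t+1}]. For example, for (i, j) = (0, 1) we minimise over 4 possible intermediate vertex sequences; the minimum is 5, attained along the walk 0 → 1 → 1 → 1.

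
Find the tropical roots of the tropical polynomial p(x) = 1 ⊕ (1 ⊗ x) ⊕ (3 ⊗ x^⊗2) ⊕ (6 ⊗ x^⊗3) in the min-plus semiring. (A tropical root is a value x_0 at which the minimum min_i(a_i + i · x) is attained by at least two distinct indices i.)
Roots: {-3, -2, 0}

Each tropical root is a break point of the lower envelope of the lines y = a_i + i · x (there are 4 lines, with slopes 0, 1, ..., 3). Only the lines that attain the minimum somewhere contribute to roots; other lines are dominated. Here the surviving (envelope) indices are i = 3, i = 2, i = 1, i = 0.
Intersections between consecutive envelope lines give the roots: for adjacent envelope indices i < j the intersection is x = (a_i − a_j) / (j − i). Reading off the sorted break points: {-3, -2, 0}.
Verification: at each break x_0, at least two indices attain the minimum of min_i(a_i + i · x_0).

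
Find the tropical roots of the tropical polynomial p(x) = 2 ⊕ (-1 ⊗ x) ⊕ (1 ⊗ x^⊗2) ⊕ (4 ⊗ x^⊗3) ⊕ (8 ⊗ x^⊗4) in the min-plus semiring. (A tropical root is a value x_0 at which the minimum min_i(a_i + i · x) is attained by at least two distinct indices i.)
Roots: {-4, -3, -2, 3}

Each tropical root is a break point of the lower envelope of the lines y = a_i + i · x (there are 5 lines, with slopes 0, 1, ..., 4). Only the lines that attain the minimum somewhere contribute to roots; other lines are dominated. Here the surviving (envelope) indices are i = 4, i = 3, i = 2, i = 1, i = 0.
Intersections between consecutive envelope lines give the roots: for adjacent envelope indices i < j the intersection is x = (a_i − a_j) / (j − i). Reading off the sorted break points: {-4, -3, -2, 3}.
Verification: at each break x_0, at least two indices attain the minimum of min_i(a_i + i · x_0).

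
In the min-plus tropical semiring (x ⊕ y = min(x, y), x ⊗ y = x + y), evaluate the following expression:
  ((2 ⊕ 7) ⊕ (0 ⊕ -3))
((2 ⊕ 7) ⊕ (0 ⊕ -3)) = -3

Expand innermost to outermost. Recall ⊕ takes the minimum of its arguments and ⊗ takes their sum. Working out the expression ((2 ⊕ 7) ⊕ (0 ⊕ -3)) gives -3.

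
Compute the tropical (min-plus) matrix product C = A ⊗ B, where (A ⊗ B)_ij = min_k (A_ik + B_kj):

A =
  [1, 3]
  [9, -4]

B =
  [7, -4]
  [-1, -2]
A ⊗ B =
  [2, -3]
  [-5, -6]

Apply the min-plus product entry-by-entry:
  C[0][0] = min over k of (A[0][0] + B[0][0] = 1 + 7 = 8, A[0][1] + B[1][0] = 3 + -1 = 2) = 2 (attained at k = 1)
  C[0][1] = min over k of (A[0][0] + B[0][1] = 1 + -4 = -3, A[0][1] + B[1][1] = 3 + -2 = 1) = -3 (attained at k = 0)
  C[1][0] = min over k of (A[1][0] + B[0][0] = 9 + 7 = 16, A[1][1] + B[1][0] = -4 + -1 = -5) = -5 (attained at k = 1)
  C[1][1] = min over k of (A[1][0] + B[0][1] = 9 + -4 = 5, A[1][1] + B[1][1] = -4 + -2 = -6) = -6 (attained at k = 1)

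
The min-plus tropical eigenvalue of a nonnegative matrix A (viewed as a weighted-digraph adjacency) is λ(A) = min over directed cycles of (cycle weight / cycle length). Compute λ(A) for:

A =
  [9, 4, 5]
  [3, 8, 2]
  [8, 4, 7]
λ(A) = 3

Enumerate directed cycles and compute their means (weight / length). Sample:
  cycle 0 → 0: weight = 9, length = 1, mean = 9/1 ≈ 9.000
  cycle 1 → 1: weight = 8, length = 1, mean = 8/1 ≈ 8.000
  cycle 2 → 2: weight = 7, length = 1, mean = 7/1 ≈ 7.000
  cycle 0 → 1 → 0: weight = 7, length = 2, mean = 7/2 ≈ 3.500
  cycle 0 → 2 → 0: weight = 13, length = 2, mean = 13/2 ≈ 6.500
  cycle 1 → 0 → 1: weight = 7, length = 2, mean = 7/2 ≈ 3.500
Minimum mean = 3.000, attained e.g. along the cycle 1 → 2 → 1 with weight 6 and length 2. So λ(A) = 6/2 = 3.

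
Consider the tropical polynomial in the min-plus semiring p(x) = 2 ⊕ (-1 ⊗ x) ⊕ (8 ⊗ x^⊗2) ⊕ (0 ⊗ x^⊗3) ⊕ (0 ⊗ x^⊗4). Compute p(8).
p(8) = 2

A tropical monomial a ⊗ x^⊗i evaluates to a + i · x. Evaluating each term at x = 8:
  Term 0 contributes 2 + 0 · 8 = 2
  Term 1 contributes -1 + 1 · 8 = 7
  Term 2 contributes 8 + 2 · 8 = 24
  Term 3 contributes 0 + 3 · 8 = 24
  Term 4 contributes 0 + 4 · 8 = 32
p(8) = ⊕ of these = min[2, 7, 24, 24, 32] = 2.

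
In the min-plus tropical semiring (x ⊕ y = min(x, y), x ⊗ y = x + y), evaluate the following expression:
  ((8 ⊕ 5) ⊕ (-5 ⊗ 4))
((8 ⊕ 5) ⊕ (-5 ⊗ 4)) = -1

Expand innermost to outermost. Recall ⊕ takes the minimum of its arguments and ⊗ takes their sum. Working out the expression ((8 ⊕ 5) ⊕ (-5 ⊗ 4)) gives -1.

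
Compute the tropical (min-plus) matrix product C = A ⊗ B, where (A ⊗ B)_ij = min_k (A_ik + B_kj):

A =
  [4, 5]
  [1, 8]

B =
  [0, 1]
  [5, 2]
A ⊗ B =
  [4, 5]
  [1, 2]

Apply the min-plus product entry-by-entry:
  C[0][0] = min over k of (A[0][0] + B[0][0] = 4 + 0 = 4, A[0][1] + B[1][0] = 5 + 5 = 10) = 4 (attained at k = 0)
  C[0][1] = min over k of (A[0][0] + B[0][1] = 4 + 1 = 5, A[0][1] + B[1][1] = 5 + 2 = 7) = 5 (attained at k = 0)
  C[1][0] = min over k of (A[1][0] + B[0][0] = 1 + 0 = 1, A[1][1] + B[1][0] = 8 + 5 = 13) = 1 (attained at k = 0)
  C[1][1] = min over k of (A[1][0] + B[0][1] = 1 + 1 = 2, A[1][1] + B[1][1] = 8 + 2 = 10) = 2 (attained at k = 0)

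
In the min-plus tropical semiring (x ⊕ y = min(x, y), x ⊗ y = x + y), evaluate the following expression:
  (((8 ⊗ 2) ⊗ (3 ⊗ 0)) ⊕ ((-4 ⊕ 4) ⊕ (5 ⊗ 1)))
(((8 ⊗ 2) ⊗ (3 ⊗ 0)) ⊕ ((-4 ⊕ 4) ⊕ (5 ⊗ 1))) = -4

Expand innermost to outermost. Recall ⊕ takes the minimum of its arguments and ⊗ takes their sum. Working out the expression (((8 ⊗ 2) ⊗ (3 ⊗ 0)) ⊕ ((-4 ⊕ 4) ⊕ (5 ⊗ 1))) gives -4.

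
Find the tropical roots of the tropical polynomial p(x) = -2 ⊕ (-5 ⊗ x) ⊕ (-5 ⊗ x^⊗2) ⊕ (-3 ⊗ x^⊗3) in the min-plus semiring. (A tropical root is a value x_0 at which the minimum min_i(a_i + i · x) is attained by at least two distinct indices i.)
Roots: {-2, 0, 3}

Each tropical root is a break point of the lower envelope of the lines y = a_i + i · x (there are 4 lines, with slopes 0, 1, ..., 3). Only the lines that attain the minimum somewhere contribute to roots; other lines are dominated. Here the surviving (envelope) indices are i = 3, i = 2, i = 1, i = 0.
Intersections between consecutive envelope lines give the roots: for adjacent envelope indices i < j the intersection is x = (a_i − a_j) / (j − i). Reading off the sorted break points: {-2, 0, 3}.
Verification: at each break x_0, at least two indices attain the minimum of min_i(a_i + i · x_0).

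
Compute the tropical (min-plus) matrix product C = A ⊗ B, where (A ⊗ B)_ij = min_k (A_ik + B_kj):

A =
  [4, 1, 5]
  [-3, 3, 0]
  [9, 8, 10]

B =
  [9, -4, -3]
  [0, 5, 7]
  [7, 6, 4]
A ⊗ B =
  [1, 0, 1]
  [3, -7, -6]
  [8, 5, 6]

Apply the min-plus product entry-by-entry:
  C[0][0] = min over k of (A[0][0] + B[0][0] = 4 + 9 = 13, A[0][1] + B[1][0] = 1 + 0 = 1, A[0][2] + B[2][0] = 5 + 7 = 12) = 1 (attained at k = 1)
  C[0][1] = min over k of (A[0][0] + B[0][1] = 4 + -4 = 0, A[0][1] + B[1][1] = 1 + 5 = 6, A[0][2] + B[2][1] = 5 + 6 = 11) = 0 (attained at k = 0)
  C[0][2] = min over k of (A[0][0] + B[0][2] = 4 + -3 = 1, A[0][1] + B[1][2] = 1 + 7 = 8, A[0][2] + B[2][2] = 5 + 4 = 9) = 1 (attained at k = 0)
  C[1][0] = min over k of (A[1][0] + B[0][0] = -3 + 9 = 6, A[1][1] + B[1][0] = 3 + 0 = 3, A[1][2] + B[2][0] = 0 + 7 = 7) = 3 (attained at k = 1)
  C[1][1] = min over k of (A[1][0] + B[0][1] = -3 + -4 = -7, A[1][1] + B[1][1] = 3 + 5 = 8, A[1][2] + B[2][1] = 0 + 6 = 6) = -7 (attained at k = 0)
  C[1][2] = min over k of (A[1][0] + B[0][2] = -3 + -3 = -6, A[1][1] + B[1][2] = 3 + 7 = 10, A[1][2] + B[2][2] = 0 + 4 = 4) = -6 (attained at k = 0)
  C[2][0] = min over k of (A[2][0] + B[0][0] = 9 + 9 = 18, A[2][1] + B[1][0] = 8 + 0 = 8, A[2][2] + B[2][0] = 10 + 7 = 17) = 8 (attained at k = 1)
  C[2][1] = min over k of (A[2][0] + B[0][1] = 9 + -4 = 5, A[2][1] + B[1][1] = 8 + 5 = 13, A[2][2] + B[2][1] = 10 + 6 = 16) = 5 (attained at k = 0)
  C[2][2] = min over k of (A[2][0] + B[0][2] = 9 + -3 = 6, A[2][1] + B[1][2] = 8 + 7 = 15, A[2][2] + B[2][2] = 10 + 4 = 14) = 6 (attained at k = 0)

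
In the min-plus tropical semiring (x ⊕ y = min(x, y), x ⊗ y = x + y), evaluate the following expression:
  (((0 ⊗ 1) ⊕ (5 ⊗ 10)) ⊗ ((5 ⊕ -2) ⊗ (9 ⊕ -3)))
(((0 ⊗ 1) ⊕ (5 ⊗ 10)) ⊗ ((5 ⊕ -2) ⊗ (9 ⊕ -3))) = -4

Expand innermost to outermost. Recall ⊕ takes the minimum of its arguments and ⊗ takes their sum. Working out the expression (((0 ⊗ 1) ⊕ (5 ⊗ 10)) ⊗ ((5 ⊕ -2) ⊗ (9 ⊕ -3))) gives -4.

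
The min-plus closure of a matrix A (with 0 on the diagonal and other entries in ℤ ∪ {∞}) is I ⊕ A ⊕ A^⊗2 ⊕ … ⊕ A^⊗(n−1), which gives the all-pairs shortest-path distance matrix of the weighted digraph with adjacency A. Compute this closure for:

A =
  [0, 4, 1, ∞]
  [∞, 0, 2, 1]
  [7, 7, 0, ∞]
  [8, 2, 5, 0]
Closure =
  [0, 4, 1, 5]
  [9, 0, 2, 1]
  [7, 7, 0, 8]
  [8, 2, 4, 0]

This is the Floyd-Warshall all-pairs shortest-path computation. For each intermediate vertex k = 0, 1, …, 3, update dist[i][j] ← min(dist[i][j], dist[i][k] + dist[k][j]). The final matrix gives, for each (i, j), the minimum total weight of any directed path from i to j (possibly empty when i = j).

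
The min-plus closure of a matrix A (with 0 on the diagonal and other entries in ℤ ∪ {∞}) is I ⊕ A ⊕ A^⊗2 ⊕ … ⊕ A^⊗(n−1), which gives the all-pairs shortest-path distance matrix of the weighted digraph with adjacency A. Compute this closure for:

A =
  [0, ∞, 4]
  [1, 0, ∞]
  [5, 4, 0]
Closure =
  [0, 8, 4]
  [1, 0, 5]
  [5, 4, 0]

This is the Floyd-Warshall all-pairs shortest-path computation. For each intermediate vertex k = 0, 1, …, 2, update dist[i][j] ← min(dist[i][j], dist[i][k] + dist[k][j]). The final matrix gives, for each (i, j), the minimum total weight of any directed path from i to j (possibly empty when i = j).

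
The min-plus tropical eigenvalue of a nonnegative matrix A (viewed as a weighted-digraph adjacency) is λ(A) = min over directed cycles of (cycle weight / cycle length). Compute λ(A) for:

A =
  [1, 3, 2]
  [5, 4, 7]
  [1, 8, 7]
λ(A) = 1

Enumerate directed cycles and compute their means (weight / length). Sample:
  cycle 0 → 0: weight = 1, length = 1, mean = 1/1 ≈ 1.000
  cycle 1 → 1: weight = 4, length = 1, mean = 4/1 ≈ 4.000
  cycle 2 → 2: weight = 7, length = 1, mean = 7/1 ≈ 7.000
  cycle 0 → 1 → 0: weight = 8, length = 2, mean = 8/2 ≈ 4.000
  cycle 0 → 2 → 0: weight = 3, length = 2, mean = 3/2 ≈ 1.500
  cycle 1 → 0 → 1: weight = 8, length = 2, mean = 8/2 ≈ 4.000
Minimum mean = 1.000, attained e.g. along the cycle 0 → 0 with weight 1 and length 1. So λ(A) = 1/1 = 1.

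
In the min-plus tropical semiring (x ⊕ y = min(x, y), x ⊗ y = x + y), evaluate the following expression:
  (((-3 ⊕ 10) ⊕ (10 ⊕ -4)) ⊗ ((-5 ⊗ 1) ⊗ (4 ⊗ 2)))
(((-3 ⊕ 10) ⊕ (10 ⊕ -4)) ⊗ ((-5 ⊗ 1) ⊗ (4 ⊗ 2))) = -2

Expand innermost to outermost. Recall ⊕ takes the minimum of its arguments and ⊗ takes their sum. Working out the expression (((-3 ⊕ 10) ⊕ (10 ⊕ -4)) ⊗ ((-5 ⊗ 1) ⊗ (4 ⊗ 2))) gives -2.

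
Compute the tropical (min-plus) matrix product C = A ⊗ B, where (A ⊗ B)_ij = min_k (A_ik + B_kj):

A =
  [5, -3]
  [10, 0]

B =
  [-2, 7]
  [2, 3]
A ⊗ B =
  [-1, 0]
  [2, 3]

Apply the min-plus product entry-by-entry:
  C[0][0] = min over k of (A[0][0] + B[0][0] = 5 + -2 = 3, A[0][1] + B[1][0] = -3 + 2 = -1) = -1 (attained at k = 1)
  C[0][1] = min over k of (A[0][0] + B[0][1] = 5 + 7 = 12, A[0][1] + B[1][1] = -3 + 3 = 0) = 0 (attained at k = 1)
  C[1][0] = min over k of (A[1][0] + B[0][0] = 10 + -2 = 8, A[1][1] + B[1][0] = 0 + 2 = 2) = 2 (attained at k = 1)
  C[1][1] = min over k of (A[1][0] + B[0][1] = 10 + 7 = 17, A[1][1] + B[1][1] = 0 + 3 = 3) = 3 (attained at k = 1)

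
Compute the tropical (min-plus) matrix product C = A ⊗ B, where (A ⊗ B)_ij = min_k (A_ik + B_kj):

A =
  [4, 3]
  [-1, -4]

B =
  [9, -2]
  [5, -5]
A ⊗ B =
  [8, -2]
  [1, -9]

Apply the min-plus product entry-by-entry:
  C[0][0] = min over k of (A[0][0] + B[0][0] = 4 + 9 = 13, A[0][1] + B[1][0] = 3 + 5 = 8) = 8 (attained at k = 1)
  C[0][1] = min over k of (A[0][0] + B[0][1] = 4 + -2 = 2, A[0][1] + B[1][1] = 3 + -5 = -2) = -2 (attained at k = 1)
  C[1][0] = min over k of (A[1][0] + B[0][0] = -1 + 9 = 8, A[1][1] + B[1][0] = -4 + 5 = 1) = 1 (attained at k = 1)
  C[1][1] = min over k of (A[1][0] + B[0][1] = -1 + -2 = -3, A[1][1] + B[1][1] = -4 + -5 = -9) = -9 (attained at k = 1)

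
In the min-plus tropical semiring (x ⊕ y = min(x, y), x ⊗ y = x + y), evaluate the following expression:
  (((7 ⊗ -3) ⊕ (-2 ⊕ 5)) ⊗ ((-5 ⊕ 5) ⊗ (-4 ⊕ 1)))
(((7 ⊗ -3) ⊕ (-2 ⊕ 5)) ⊗ ((-5 ⊕ 5) ⊗ (-4 ⊕ 1))) = -11

Expand innermost to outermost. Recall ⊕ takes the minimum of its arguments and ⊗ takes their sum. Working out the expression (((7 ⊗ -3) ⊕ (-2 ⊕ 5)) ⊗ ((-5 ⊕ 5) ⊗ (-4 ⊕ 1))) gives -11.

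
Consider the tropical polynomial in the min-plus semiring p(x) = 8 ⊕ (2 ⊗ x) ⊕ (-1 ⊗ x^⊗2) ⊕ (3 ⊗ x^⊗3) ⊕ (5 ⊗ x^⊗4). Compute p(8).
p(8) = 8

A tropical monomial a ⊗ x^⊗i evaluates to a + i · x. Evaluating each term at x = 8:
  Term 0 contributes 8 + 0 · 8 = 8
  Term 1 contributes 2 + 1 · 8 = 10
  Term 2 contributes -1 + 2 · 8 = 15
  Term 3 contributes 3 + 3 · 8 = 27
  Term 4 contributes 5 + 4 · 8 = 37
p(8) = ⊕ of these = min[8, 10, 15, 27, 37] = 8.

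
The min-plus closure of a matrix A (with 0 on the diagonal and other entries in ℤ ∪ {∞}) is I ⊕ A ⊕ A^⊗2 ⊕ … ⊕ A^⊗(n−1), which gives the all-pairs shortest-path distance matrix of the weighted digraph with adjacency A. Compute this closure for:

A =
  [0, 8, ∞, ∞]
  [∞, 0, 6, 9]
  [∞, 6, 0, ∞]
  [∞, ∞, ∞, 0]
Closure =
  [0, 8, 14, 17]
  [∞, 0, 6, 9]
  [∞, 6, 0, 15]
  [∞, ∞, ∞, 0]

This is the Floyd-Warshall all-pairs shortest-path computation. For each intermediate vertex k = 0, 1, …, 3, update dist[i][j] ← min(dist[i][j], dist[i][k] + dist[k][j]). The final matrix gives, for each (i, j), the minimum total weight of any directed path from i to j (possibly empty when i = j).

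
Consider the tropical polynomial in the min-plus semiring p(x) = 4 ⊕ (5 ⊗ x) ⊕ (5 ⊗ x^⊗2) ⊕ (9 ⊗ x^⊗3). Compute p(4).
p(4) = 4

A tropical monomial a ⊗ x^⊗i evaluates to a + i · x. Evaluating each term at x = 4:
  Term 0 contributes 4 + 0 · 4 = 4
  Term 1 contributes 5 + 1 · 4 = 9
  Term 2 contributes 5 + 2 · 4 = 13
  Term 3 contributes 9 + 3 · 4 = 21
p(4) = ⊕ of these = min[4, 9, 13, 21] = 4.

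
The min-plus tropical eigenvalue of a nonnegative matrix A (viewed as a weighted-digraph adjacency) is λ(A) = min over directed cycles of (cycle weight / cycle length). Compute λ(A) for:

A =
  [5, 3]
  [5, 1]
λ(A) = 1

Enumerate directed cycles and compute their means (weight / length). Sample:
  cycle 0 → 0: weight = 5, length = 1, mean = 5/1 ≈ 5.000
  cycle 1 → 1: weight = 1, length = 1, mean = 1/1 ≈ 1.000
  cycle 0 → 1 → 0: weight = 8, length = 2, mean = 8/2 ≈ 4.000
  cycle 1 → 0 → 1: weight = 8, length = 2, mean = 8/2 ≈ 4.000
Minimum mean = 1.000, attained e.g. along the cycle 1 → 1 with weight 1 and length 1. So λ(A) = 1/1 = 1.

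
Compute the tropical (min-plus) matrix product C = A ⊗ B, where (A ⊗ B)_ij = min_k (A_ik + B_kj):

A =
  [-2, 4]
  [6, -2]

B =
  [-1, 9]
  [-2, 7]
A ⊗ B =
  [-3, 7]
  [-4, 5]

Apply the min-plus product entry-by-entry:
  C[0][0] = min over k of (A[0][0] + B[0][0] = -2 + -1 = -3, A[0][1] + B[1][0] = 4 + -2 = 2) = -3 (attained at k = 0)
  C[0][1] = min over k of (A[0][0] + B[0][1] = -2 + 9 = 7, A[0][1] + B[1][1] = 4 + 7 = 11) = 7 (attained at k = 0)
  C[1][0] = min over k of (A[1][0] + B[0][0] = 6 + -1 = 5, A[1][1] + B[1][0] = -2 + -2 = -4) = -4 (attained at k = 1)
  C[1][1] = min over k of (A[1][0] + B[0][1] = 6 + 9 = 15, A[1][1] + B[1][1] = -2 + 7 = 5) = 5 (attained at k = 1)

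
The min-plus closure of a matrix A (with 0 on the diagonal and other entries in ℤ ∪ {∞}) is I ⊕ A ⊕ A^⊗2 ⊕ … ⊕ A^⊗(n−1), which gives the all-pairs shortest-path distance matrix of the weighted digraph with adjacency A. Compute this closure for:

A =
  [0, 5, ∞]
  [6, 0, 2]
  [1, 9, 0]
Closure =
  [0, 5, 7]
  [3, 0, 2]
  [1, 6, 0]

This is the Floyd-Warshall all-pairs shortest-path computation. For each intermediate vertex k = 0, 1, …, 2, update dist[i][j] ← min(dist[i][j], dist[i][k] + dist[k][j]). The final matrix gives, for each (i, j), the minimum total weight of any directed path from i to j (possibly empty when i = j).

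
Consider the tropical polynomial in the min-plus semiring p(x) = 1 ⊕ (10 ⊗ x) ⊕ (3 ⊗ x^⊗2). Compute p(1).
p(1) = 1

A tropical monomial a ⊗ x^⊗i evaluates to a + i · x. Evaluating each term at x = 1:
  Term 0 contributes 1 + 0 · 1 = 1
  Term 1 contributes 10 + 1 · 1 = 11
  Term 2 contributes 3 + 2 · 1 = 5
p(1) = ⊕ of these = min[1, 11, 5] = 1.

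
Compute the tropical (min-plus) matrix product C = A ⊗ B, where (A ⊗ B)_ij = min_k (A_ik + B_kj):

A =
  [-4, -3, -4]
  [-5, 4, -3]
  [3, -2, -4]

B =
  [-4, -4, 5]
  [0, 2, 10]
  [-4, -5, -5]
A ⊗ B =
  [-8, -9, -9]
  [-9, -9, -8]
  [-8, -9, -9]

Apply the min-plus product entry-by-entry:
  C[0][0] = min over k of (A[0][0] + B[0][0] = -4 + -4 = -8, A[0][1] + B[1][0] = -3 + 0 = -3, A[0][2] + B[2][0] = -4 + -4 = -8) = -8 (attained at k = 0)
  C[0][1] = min over k of (A[0][0] + B[0][1] = -4 + -4 = -8, A[0][1] + B[1][1] = -3 + 2 = -1, A[0][2] + B[2][1] = -4 + -5 = -9) = -9 (attained at k = 2)
  C[0][2] = min over k of (A[0][0] + B[0][2] = -4 + 5 = 1, A[0][1] + B[1][2] = -3 + 10 = 7, A[0][2] + B[2][2] = -4 + -5 = -9) = -9 (attained at k = 2)
  C[1][0] = min over k of (A[1][0] + B[0][0] = -5 + -4 = -9, A[1][1] + B[1][0] = 4 + 0 = 4, A[1][2] + B[2][0] = -3 + -4 = -7) = -9 (attained at k = 0)
  C[1][1] = min over k of (A[1][0] + B[0][1] = -5 + -4 = -9, A[1][1] + B[1][1] = 4 + 2 = 6, A[1][2] + B[2][1] = -3 + -5 = -8) = -9 (attained at k = 0)
  C[1][2] = min over k of (A[1][0] + B[0][2] = -5 + 5 = 0, A[1][1] + B[1][2] = 4 + 10 = 14, A[1][2] + B[2][2] = -3 + -5 = -8) = -8 (attained at k = 2)
  C[2][0] = min over k of (A[2][0] + B[0][0] = 3 + -4 = -1, A[2][1] + B[1][0] = -2 + 0 = -2, A[2][2] + B[2][0] = -4 + -4 = -8) = -8 (attained at k = 2)
  C[2][1] = min over k of (A[2][0] + B[0][1] = 3 + -4 = -1, A[2][1] + B[1][1] = -2 + 2 = 0, A[2][2] + B[2][1] = -4 + -5 = -9) = -9 (attained at k = 2)
  C[2][2] = min over k of (A[2][0] + B[0][2] = 3 + 5 = 8, A[2][1] + B[1][2] = -2 + 10 = 8, A[2][2] + B[2][2] = -4 + -5 = -9) = -9 (attained at k = 2)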